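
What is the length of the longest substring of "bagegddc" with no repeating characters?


Input: "bagegddc"
Sliding window (track last position of each char):
  Position 0 ('b'): window [0,0] length 1 -- new best
  Position 1 ('a'): window [0,1] length 2 -- new best
  Position 2 ('g'): window [0,2] length 3 -- new best
  Position 3 ('e'): window [0,3] length 4 -- new best
  Position 4 ('g'): repeat (last at 2), move window start to 3
  Position 4 ('g'): window [3,4] length 2
  Position 5 ('d'): window [3,5] length 3
  Position 6 ('d'): repeat (last at 5), move window start to 6
  Position 6 ('d'): window [6,6] length 1
  Position 7 ('c'): window [6,7] length 2
Longest substring with no repeats: "bage" with length 4

4


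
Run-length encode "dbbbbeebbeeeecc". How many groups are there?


Input: dbbbbeebbeeeecc
Scanning for consecutive runs:
  Group 1: 'd' x 1 (positions 0-0)
  Group 2: 'b' x 4 (positions 1-4)
  Group 3: 'e' x 2 (positions 5-6)
  Group 4: 'b' x 2 (positions 7-8)
  Group 5: 'e' x 4 (positions 9-12)
  Group 6: 'c' x 2 (positions 13-14)
Total groups: 6

6


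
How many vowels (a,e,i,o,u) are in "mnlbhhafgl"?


Input: mnlbhhafgl
Checking each character:
  'm' at position 0: consonant
  'n' at position 1: consonant
  'l' at position 2: consonant
  'b' at position 3: consonant
  'h' at position 4: consonant
  'h' at position 5: consonant
  'a' at position 6: vowel (running total: 1)
  'f' at position 7: consonant
  'g' at position 8: consonant
  'l' at position 9: consonant
Total vowels: 1

1


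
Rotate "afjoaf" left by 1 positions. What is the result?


Input: "afjoaf", rotate left by 1
First 1 characters: "a"
Remaining characters: "fjoaf"
Concatenate remaining + first: "fjoaf" + "a" = "fjoafa"

fjoafa


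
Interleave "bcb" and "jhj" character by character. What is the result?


Interleaving "bcb" and "jhj":
  Position 0: 'b' from first, 'j' from second => "bj"
  Position 1: 'c' from first, 'h' from second => "ch"
  Position 2: 'b' from first, 'j' from second => "bj"
Result: bjchbj

bjchbj


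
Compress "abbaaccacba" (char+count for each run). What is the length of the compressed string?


Input: abbaaccacba
Runs:
  'a' x 1 => "a1"
  'b' x 2 => "b2"
  'a' x 2 => "a2"
  'c' x 2 => "c2"
  'a' x 1 => "a1"
  'c' x 1 => "c1"
  'b' x 1 => "b1"
  'a' x 1 => "a1"
Compressed: "a1b2a2c2a1c1b1a1"
Compressed length: 16

16


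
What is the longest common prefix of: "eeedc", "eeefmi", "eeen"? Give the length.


Words: eeedc, eeefmi, eeen
  Position 0: all 'e' => match
  Position 1: all 'e' => match
  Position 2: all 'e' => match
  Position 3: ('d', 'f', 'n') => mismatch, stop
LCP = "eee" (length 3)

3


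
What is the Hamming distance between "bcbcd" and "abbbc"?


Comparing "bcbcd" and "abbbc" position by position:
  Position 0: 'b' vs 'a' => differ
  Position 1: 'c' vs 'b' => differ
  Position 2: 'b' vs 'b' => same
  Position 3: 'c' vs 'b' => differ
  Position 4: 'd' vs 'c' => differ
Total differences (Hamming distance): 4

4


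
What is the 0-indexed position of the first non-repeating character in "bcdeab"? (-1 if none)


Input: bcdeab
Character frequencies:
  'a': 1
  'b': 2
  'c': 1
  'd': 1
  'e': 1
Scanning left to right for freq == 1:
  Position 0 ('b'): freq=2, skip
  Position 1 ('c'): unique! => answer = 1

1


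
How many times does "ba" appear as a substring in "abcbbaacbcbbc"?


Searching for "ba" in "abcbbaacbcbbc"
Scanning each position:
  Position 0: "ab" => no
  Position 1: "bc" => no
  Position 2: "cb" => no
  Position 3: "bb" => no
  Position 4: "ba" => MATCH
  Position 5: "aa" => no
  Position 6: "ac" => no
  Position 7: "cb" => no
  Position 8: "bc" => no
  Position 9: "cb" => no
  Position 10: "bb" => no
  Position 11: "bc" => no
Total occurrences: 1

1


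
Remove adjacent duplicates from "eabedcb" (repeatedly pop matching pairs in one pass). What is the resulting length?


Input: eabedcb
Stack-based adjacent duplicate removal:
  Read 'e': push. Stack: e
  Read 'a': push. Stack: ea
  Read 'b': push. Stack: eab
  Read 'e': push. Stack: eabe
  Read 'd': push. Stack: eabed
  Read 'c': push. Stack: eabedc
  Read 'b': push. Stack: eabedcb
Final stack: "eabedcb" (length 7)

7


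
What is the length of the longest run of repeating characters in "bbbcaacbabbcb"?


Input: "bbbcaacbabbcb"
Scanning for longest run:
  Position 1 ('b'): continues run of 'b', length=2
  Position 2 ('b'): continues run of 'b', length=3
  Position 3 ('c'): new char, reset run to 1
  Position 4 ('a'): new char, reset run to 1
  Position 5 ('a'): continues run of 'a', length=2
  Position 6 ('c'): new char, reset run to 1
  Position 7 ('b'): new char, reset run to 1
  Position 8 ('a'): new char, reset run to 1
  Position 9 ('b'): new char, reset run to 1
  Position 10 ('b'): continues run of 'b', length=2
  Position 11 ('c'): new char, reset run to 1
  Position 12 ('b'): new char, reset run to 1
Longest run: 'b' with length 3

3


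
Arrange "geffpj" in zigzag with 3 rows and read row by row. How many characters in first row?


Zigzag "geffpj" into 3 rows:
Placing characters:
  'g' => row 0
  'e' => row 1
  'f' => row 2
  'f' => row 1
  'p' => row 0
  'j' => row 1
Rows:
  Row 0: "gp"
  Row 1: "efj"
  Row 2: "f"
First row length: 2

2


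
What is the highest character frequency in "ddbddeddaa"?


Input: ddbddeddaa
Character counts:
  'a': 2
  'b': 1
  'd': 6
  'e': 1
Maximum frequency: 6

6


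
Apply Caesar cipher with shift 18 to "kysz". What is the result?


Caesar cipher: shift "kysz" by 18
  'k' (pos 10) + 18 = pos 2 = 'c'
  'y' (pos 24) + 18 = pos 16 = 'q'
  's' (pos 18) + 18 = pos 10 = 'k'
  'z' (pos 25) + 18 = pos 17 = 'r'
Result: cqkr

cqkr


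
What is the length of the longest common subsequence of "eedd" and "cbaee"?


LCS of "eedd" and "cbaee"
DP table:
           c    b    a    e    e
      0    0    0    0    0    0
  e   0    0    0    0    1    1
  e   0    0    0    0    1    2
  d   0    0    0    0    1    2
  d   0    0    0    0    1    2
LCS length = dp[4][5] = 2

2


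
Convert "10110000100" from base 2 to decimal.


Input: "10110000100" in base 2
Positional expansion:
  Digit '1' (value 1) x 2^10 = 1024
  Digit '0' (value 0) x 2^9 = 0
  Digit '1' (value 1) x 2^8 = 256
  Digit '1' (value 1) x 2^7 = 128
  Digit '0' (value 0) x 2^6 = 0
  Digit '0' (value 0) x 2^5 = 0
  Digit '0' (value 0) x 2^4 = 0
  Digit '0' (value 0) x 2^3 = 0
  Digit '1' (value 1) x 2^2 = 4
  Digit '0' (value 0) x 2^1 = 0
  Digit '0' (value 0) x 2^0 = 0
Sum = 1412

1412


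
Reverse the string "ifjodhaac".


Input: ifjodhaac
Reading characters right to left:
  Position 8: 'c'
  Position 7: 'a'
  Position 6: 'a'
  Position 5: 'h'
  Position 4: 'd'
  Position 3: 'o'
  Position 2: 'j'
  Position 1: 'f'
  Position 0: 'i'
Reversed: caahdojfi

caahdojfi


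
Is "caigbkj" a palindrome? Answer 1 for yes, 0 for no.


Input: caigbkj
Reversed: jkbgiac
  Compare pos 0 ('c') with pos 6 ('j'): MISMATCH
  Compare pos 1 ('a') with pos 5 ('k'): MISMATCH
  Compare pos 2 ('i') with pos 4 ('b'): MISMATCH
Result: not a palindrome

0


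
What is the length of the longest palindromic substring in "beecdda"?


Input: "beecdda"
Checking substrings for palindromes:
  [1:3] "ee" (len 2) => palindrome
  [4:6] "dd" (len 2) => palindrome
Longest palindromic substring: "ee" with length 2

2


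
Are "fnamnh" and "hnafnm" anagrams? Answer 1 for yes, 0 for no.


Strings: "fnamnh", "hnafnm"
Sorted first:  afhmnn
Sorted second: afhmnn
Sorted forms match => anagrams

1


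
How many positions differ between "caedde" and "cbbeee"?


Comparing "caedde" and "cbbeee" position by position:
  Position 0: 'c' vs 'c' => same
  Position 1: 'a' vs 'b' => DIFFER
  Position 2: 'e' vs 'b' => DIFFER
  Position 3: 'd' vs 'e' => DIFFER
  Position 4: 'd' vs 'e' => DIFFER
  Position 5: 'e' vs 'e' => same
Positions that differ: 4

4


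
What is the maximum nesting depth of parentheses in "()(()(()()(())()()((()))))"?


Input: "()(()(()()(())()()((()))))"
Tracking depth:
  Position 0 '(': depth becomes 1
  Position 1 ')': depth becomes 0
  Position 2 '(': depth becomes 1
  Position 3 '(': depth becomes 2
  Position 4 ')': depth becomes 1
  Position 5 '(': depth becomes 2
  Position 6 '(': depth becomes 3
  Position 7 ')': depth becomes 2
  Position 8 '(': depth becomes 3
  Position 9 ')': depth becomes 2
  Position 10 '(': depth becomes 3
  Position 11 '(': depth becomes 4
  Position 12 ')': depth becomes 3
  Position 13 ')': depth becomes 2
  Position 14 '(': depth becomes 3
  Position 15 ')': depth becomes 2
  Position 16 '(': depth becomes 3
  Position 17 ')': depth becomes 2
  Position 18 '(': depth becomes 3
  Position 19 '(': depth becomes 4
  Position 20 '(': depth becomes 5
  Position 21 ')': depth becomes 4
  Position 22 ')': depth becomes 3
  Position 23 ')': depth becomes 2
  Position 24 ')': depth becomes 1
  Position 25 ')': depth becomes 0
Maximum depth reached: 5

5


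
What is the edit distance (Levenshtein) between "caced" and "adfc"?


Computing edit distance: "caced" -> "adfc"
DP table:
           a    d    f    c
      0    1    2    3    4
  c   1    1    2    3    3
  a   2    1    2    3    4
  c   3    2    2    3    3
  e   4    3    3    3    4
  d   5    4    3    4    4
Edit distance = dp[5][4] = 4

4


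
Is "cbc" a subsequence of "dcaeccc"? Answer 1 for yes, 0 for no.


Check if "cbc" is a subsequence of "dcaeccc"
Greedy scan:
  Position 0 ('d'): no match needed
  Position 1 ('c'): matches sub[0] = 'c'
  Position 2 ('a'): no match needed
  Position 3 ('e'): no match needed
  Position 4 ('c'): no match needed
  Position 5 ('c'): no match needed
  Position 6 ('c'): no match needed
Only matched 1/3 characters => not a subsequence

0


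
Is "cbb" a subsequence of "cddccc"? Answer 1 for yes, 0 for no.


Check if "cbb" is a subsequence of "cddccc"
Greedy scan:
  Position 0 ('c'): matches sub[0] = 'c'
  Position 1 ('d'): no match needed
  Position 2 ('d'): no match needed
  Position 3 ('c'): no match needed
  Position 4 ('c'): no match needed
  Position 5 ('c'): no match needed
Only matched 1/3 characters => not a subsequence

0


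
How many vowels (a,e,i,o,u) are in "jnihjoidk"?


Input: jnihjoidk
Checking each character:
  'j' at position 0: consonant
  'n' at position 1: consonant
  'i' at position 2: vowel (running total: 1)
  'h' at position 3: consonant
  'j' at position 4: consonant
  'o' at position 5: vowel (running total: 2)
  'i' at position 6: vowel (running total: 3)
  'd' at position 7: consonant
  'k' at position 8: consonant
Total vowels: 3

3


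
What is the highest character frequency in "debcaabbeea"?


Input: debcaabbeea
Character counts:
  'a': 3
  'b': 3
  'c': 1
  'd': 1
  'e': 3
Maximum frequency: 3

3


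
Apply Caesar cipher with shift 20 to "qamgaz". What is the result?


Caesar cipher: shift "qamgaz" by 20
  'q' (pos 16) + 20 = pos 10 = 'k'
  'a' (pos 0) + 20 = pos 20 = 'u'
  'm' (pos 12) + 20 = pos 6 = 'g'
  'g' (pos 6) + 20 = pos 0 = 'a'
  'a' (pos 0) + 20 = pos 20 = 'u'
  'z' (pos 25) + 20 = pos 19 = 't'
Result: kugaut

kugaut


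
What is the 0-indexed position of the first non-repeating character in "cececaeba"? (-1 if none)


Input: cececaeba
Character frequencies:
  'a': 2
  'b': 1
  'c': 3
  'e': 3
Scanning left to right for freq == 1:
  Position 0 ('c'): freq=3, skip
  Position 1 ('e'): freq=3, skip
  Position 2 ('c'): freq=3, skip
  Position 3 ('e'): freq=3, skip
  Position 4 ('c'): freq=3, skip
  Position 5 ('a'): freq=2, skip
  Position 6 ('e'): freq=3, skip
  Position 7 ('b'): unique! => answer = 7

7


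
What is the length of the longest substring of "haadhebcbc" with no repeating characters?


Input: "haadhebcbc"
Sliding window (track last position of each char):
  Position 0 ('h'): window [0,0] length 1 -- new best
  Position 1 ('a'): window [0,1] length 2 -- new best
  Position 2 ('a'): repeat (last at 1), move window start to 2
  Position 2 ('a'): window [2,2] length 1
  Position 3 ('d'): window [2,3] length 2
  Position 4 ('h'): window [2,4] length 3 -- new best
  Position 5 ('e'): window [2,5] length 4 -- new best
  Position 6 ('b'): window [2,6] length 5 -- new best
  Position 7 ('c'): window [2,7] length 6 -- new best
  Position 8 ('b'): repeat (last at 6), move window start to 7
  Position 8 ('b'): window [7,8] length 2
  Position 9 ('c'): repeat (last at 7), move window start to 8
  Position 9 ('c'): window [8,9] length 2
Longest substring with no repeats: "adhebc" with length 6

6


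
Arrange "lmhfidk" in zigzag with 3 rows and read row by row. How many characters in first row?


Zigzag "lmhfidk" into 3 rows:
Placing characters:
  'l' => row 0
  'm' => row 1
  'h' => row 2
  'f' => row 1
  'i' => row 0
  'd' => row 1
  'k' => row 2
Rows:
  Row 0: "li"
  Row 1: "mfd"
  Row 2: "hk"
First row length: 2

2


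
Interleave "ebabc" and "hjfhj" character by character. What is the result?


Interleaving "ebabc" and "hjfhj":
  Position 0: 'e' from first, 'h' from second => "eh"
  Position 1: 'b' from first, 'j' from second => "bj"
  Position 2: 'a' from first, 'f' from second => "af"
  Position 3: 'b' from first, 'h' from second => "bh"
  Position 4: 'c' from first, 'j' from second => "cj"
Result: ehbjafbhcj

ehbjafbhcj


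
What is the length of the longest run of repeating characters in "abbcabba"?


Input: "abbcabba"
Scanning for longest run:
  Position 1 ('b'): new char, reset run to 1
  Position 2 ('b'): continues run of 'b', length=2
  Position 3 ('c'): new char, reset run to 1
  Position 4 ('a'): new char, reset run to 1
  Position 5 ('b'): new char, reset run to 1
  Position 6 ('b'): continues run of 'b', length=2
  Position 7 ('a'): new char, reset run to 1
Longest run: 'b' with length 2

2


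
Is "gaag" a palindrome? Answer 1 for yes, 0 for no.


Input: gaag
Reversed: gaag
  Compare pos 0 ('g') with pos 3 ('g'): match
  Compare pos 1 ('a') with pos 2 ('a'): match
Result: palindrome

1


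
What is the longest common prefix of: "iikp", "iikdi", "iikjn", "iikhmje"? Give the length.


Words: iikp, iikdi, iikjn, iikhmje
  Position 0: all 'i' => match
  Position 1: all 'i' => match
  Position 2: all 'k' => match
  Position 3: ('p', 'd', 'j', 'h') => mismatch, stop
LCP = "iik" (length 3)

3


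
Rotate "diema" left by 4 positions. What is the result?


Input: "diema", rotate left by 4
First 4 characters: "diem"
Remaining characters: "a"
Concatenate remaining + first: "a" + "diem" = "adiem"

adiem


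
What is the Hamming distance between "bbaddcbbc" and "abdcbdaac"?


Comparing "bbaddcbbc" and "abdcbdaac" position by position:
  Position 0: 'b' vs 'a' => differ
  Position 1: 'b' vs 'b' => same
  Position 2: 'a' vs 'd' => differ
  Position 3: 'd' vs 'c' => differ
  Position 4: 'd' vs 'b' => differ
  Position 5: 'c' vs 'd' => differ
  Position 6: 'b' vs 'a' => differ
  Position 7: 'b' vs 'a' => differ
  Position 8: 'c' vs 'c' => same
Total differences (Hamming distance): 7

7


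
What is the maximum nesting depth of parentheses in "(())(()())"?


Input: "(())(()())"
Tracking depth:
  Position 0 '(': depth becomes 1
  Position 1 '(': depth becomes 2
  Position 2 ')': depth becomes 1
  Position 3 ')': depth becomes 0
  Position 4 '(': depth becomes 1
  Position 5 '(': depth becomes 2
  Position 6 ')': depth becomes 1
  Position 7 '(': depth becomes 2
  Position 8 ')': depth becomes 1
  Position 9 ')': depth becomes 0
Maximum depth reached: 2

2


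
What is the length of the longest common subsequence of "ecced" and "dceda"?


LCS of "ecced" and "dceda"
DP table:
           d    c    e    d    a
      0    0    0    0    0    0
  e   0    0    0    1    1    1
  c   0    0    1    1    1    1
  c   0    0    1    1    1    1
  e   0    0    1    2    2    2
  d   0    1    1    2    3    3
LCS length = dp[5][5] = 3

3


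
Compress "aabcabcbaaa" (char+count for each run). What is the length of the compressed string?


Input: aabcabcbaaa
Runs:
  'a' x 2 => "a2"
  'b' x 1 => "b1"
  'c' x 1 => "c1"
  'a' x 1 => "a1"
  'b' x 1 => "b1"
  'c' x 1 => "c1"
  'b' x 1 => "b1"
  'a' x 3 => "a3"
Compressed: "a2b1c1a1b1c1b1a3"
Compressed length: 16

16


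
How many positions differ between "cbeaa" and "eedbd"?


Comparing "cbeaa" and "eedbd" position by position:
  Position 0: 'c' vs 'e' => DIFFER
  Position 1: 'b' vs 'e' => DIFFER
  Position 2: 'e' vs 'd' => DIFFER
  Position 3: 'a' vs 'b' => DIFFER
  Position 4: 'a' vs 'd' => DIFFER
Positions that differ: 5

5


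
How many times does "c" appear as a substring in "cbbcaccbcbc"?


Searching for "c" in "cbbcaccbcbc"
Scanning each position:
  Position 0: "c" => MATCH
  Position 1: "b" => no
  Position 2: "b" => no
  Position 3: "c" => MATCH
  Position 4: "a" => no
  Position 5: "c" => MATCH
  Position 6: "c" => MATCH
  Position 7: "b" => no
  Position 8: "c" => MATCH
  Position 9: "b" => no
  Position 10: "c" => MATCH
Total occurrences: 6

6


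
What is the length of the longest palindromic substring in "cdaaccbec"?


Input: "cdaaccbec"
Checking substrings for palindromes:
  [2:4] "aa" (len 2) => palindrome
  [4:6] "cc" (len 2) => palindrome
Longest palindromic substring: "aa" with length 2

2


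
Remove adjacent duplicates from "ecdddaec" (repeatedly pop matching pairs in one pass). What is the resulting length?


Input: ecdddaec
Stack-based adjacent duplicate removal:
  Read 'e': push. Stack: e
  Read 'c': push. Stack: ec
  Read 'd': push. Stack: ecd
  Read 'd': matches stack top 'd' => pop. Stack: ec
  Read 'd': push. Stack: ecd
  Read 'a': push. Stack: ecda
  Read 'e': push. Stack: ecdae
  Read 'c': push. Stack: ecdaec
Final stack: "ecdaec" (length 6)

6


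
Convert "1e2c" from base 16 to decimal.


Input: "1e2c" in base 16
Positional expansion:
  Digit '1' (value 1) x 16^3 = 4096
  Digit 'e' (value 14) x 16^2 = 3584
  Digit '2' (value 2) x 16^1 = 32
  Digit 'c' (value 12) x 16^0 = 12
Sum = 7724

7724


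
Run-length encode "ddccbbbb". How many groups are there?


Input: ddccbbbb
Scanning for consecutive runs:
  Group 1: 'd' x 2 (positions 0-1)
  Group 2: 'c' x 2 (positions 2-3)
  Group 3: 'b' x 4 (positions 4-7)
Total groups: 3

3


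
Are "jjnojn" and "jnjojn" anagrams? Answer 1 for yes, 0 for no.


Strings: "jjnojn", "jnjojn"
Sorted first:  jjjnno
Sorted second: jjjnno
Sorted forms match => anagrams

1


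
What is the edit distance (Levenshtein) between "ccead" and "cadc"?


Computing edit distance: "ccead" -> "cadc"
DP table:
           c    a    d    c
      0    1    2    3    4
  c   1    0    1    2    3
  c   2    1    1    2    2
  e   3    2    2    2    3
  a   4    3    2    3    3
  d   5    4    3    2    3
Edit distance = dp[5][4] = 3

3


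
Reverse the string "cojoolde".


Input: cojoolde
Reading characters right to left:
  Position 7: 'e'
  Position 6: 'd'
  Position 5: 'l'
  Position 4: 'o'
  Position 3: 'o'
  Position 2: 'j'
  Position 1: 'o'
  Position 0: 'c'
Reversed: edloojoc

edloojoc


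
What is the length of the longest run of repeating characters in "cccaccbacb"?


Input: "cccaccbacb"
Scanning for longest run:
  Position 1 ('c'): continues run of 'c', length=2
  Position 2 ('c'): continues run of 'c', length=3
  Position 3 ('a'): new char, reset run to 1
  Position 4 ('c'): new char, reset run to 1
  Position 5 ('c'): continues run of 'c', length=2
  Position 6 ('b'): new char, reset run to 1
  Position 7 ('a'): new char, reset run to 1
  Position 8 ('c'): new char, reset run to 1
  Position 9 ('b'): new char, reset run to 1
Longest run: 'c' with length 3

3


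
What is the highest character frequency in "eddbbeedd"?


Input: eddbbeedd
Character counts:
  'b': 2
  'd': 4
  'e': 3
Maximum frequency: 4

4


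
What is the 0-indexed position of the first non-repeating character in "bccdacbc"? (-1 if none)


Input: bccdacbc
Character frequencies:
  'a': 1
  'b': 2
  'c': 4
  'd': 1
Scanning left to right for freq == 1:
  Position 0 ('b'): freq=2, skip
  Position 1 ('c'): freq=4, skip
  Position 2 ('c'): freq=4, skip
  Position 3 ('d'): unique! => answer = 3

3


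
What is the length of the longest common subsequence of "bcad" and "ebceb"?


LCS of "bcad" and "ebceb"
DP table:
           e    b    c    e    b
      0    0    0    0    0    0
  b   0    0    1    1    1    1
  c   0    0    1    2    2    2
  a   0    0    1    2    2    2
  d   0    0    1    2    2    2
LCS length = dp[4][5] = 2

2


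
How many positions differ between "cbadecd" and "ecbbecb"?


Comparing "cbadecd" and "ecbbecb" position by position:
  Position 0: 'c' vs 'e' => DIFFER
  Position 1: 'b' vs 'c' => DIFFER
  Position 2: 'a' vs 'b' => DIFFER
  Position 3: 'd' vs 'b' => DIFFER
  Position 4: 'e' vs 'e' => same
  Position 5: 'c' vs 'c' => same
  Position 6: 'd' vs 'b' => DIFFER
Positions that differ: 5

5


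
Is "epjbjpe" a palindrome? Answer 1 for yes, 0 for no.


Input: epjbjpe
Reversed: epjbjpe
  Compare pos 0 ('e') with pos 6 ('e'): match
  Compare pos 1 ('p') with pos 5 ('p'): match
  Compare pos 2 ('j') with pos 4 ('j'): match
Result: palindrome

1


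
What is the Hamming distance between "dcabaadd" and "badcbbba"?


Comparing "dcabaadd" and "badcbbba" position by position:
  Position 0: 'd' vs 'b' => differ
  Position 1: 'c' vs 'a' => differ
  Position 2: 'a' vs 'd' => differ
  Position 3: 'b' vs 'c' => differ
  Position 4: 'a' vs 'b' => differ
  Position 5: 'a' vs 'b' => differ
  Position 6: 'd' vs 'b' => differ
  Position 7: 'd' vs 'a' => differ
Total differences (Hamming distance): 8

8


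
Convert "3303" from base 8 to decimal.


Input: "3303" in base 8
Positional expansion:
  Digit '3' (value 3) x 8^3 = 1536
  Digit '3' (value 3) x 8^2 = 192
  Digit '0' (value 0) x 8^1 = 0
  Digit '3' (value 3) x 8^0 = 3
Sum = 1731

1731


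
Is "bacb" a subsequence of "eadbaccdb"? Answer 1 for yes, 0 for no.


Check if "bacb" is a subsequence of "eadbaccdb"
Greedy scan:
  Position 0 ('e'): no match needed
  Position 1 ('a'): no match needed
  Position 2 ('d'): no match needed
  Position 3 ('b'): matches sub[0] = 'b'
  Position 4 ('a'): matches sub[1] = 'a'
  Position 5 ('c'): matches sub[2] = 'c'
  Position 6 ('c'): no match needed
  Position 7 ('d'): no match needed
  Position 8 ('b'): matches sub[3] = 'b'
All 4 characters matched => is a subsequence

1


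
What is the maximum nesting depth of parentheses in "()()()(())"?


Input: "()()()(())"
Tracking depth:
  Position 0 '(': depth becomes 1
  Position 1 ')': depth becomes 0
  Position 2 '(': depth becomes 1
  Position 3 ')': depth becomes 0
  Position 4 '(': depth becomes 1
  Position 5 ')': depth becomes 0
  Position 6 '(': depth becomes 1
  Position 7 '(': depth becomes 2
  Position 8 ')': depth becomes 1
  Position 9 ')': depth becomes 0
Maximum depth reached: 2

2


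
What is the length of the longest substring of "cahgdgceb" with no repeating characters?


Input: "cahgdgceb"
Sliding window (track last position of each char):
  Position 0 ('c'): window [0,0] length 1 -- new best
  Position 1 ('a'): window [0,1] length 2 -- new best
  Position 2 ('h'): window [0,2] length 3 -- new best
  Position 3 ('g'): window [0,3] length 4 -- new best
  Position 4 ('d'): window [0,4] length 5 -- new best
  Position 5 ('g'): repeat (last at 3), move window start to 4
  Position 5 ('g'): window [4,5] length 2
  Position 6 ('c'): window [4,6] length 3
  Position 7 ('e'): window [4,7] length 4
  Position 8 ('b'): window [4,8] length 5
Longest substring with no repeats: "cahgd" with length 5

5


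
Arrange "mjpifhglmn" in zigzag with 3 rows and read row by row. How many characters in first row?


Zigzag "mjpifhglmn" into 3 rows:
Placing characters:
  'm' => row 0
  'j' => row 1
  'p' => row 2
  'i' => row 1
  'f' => row 0
  'h' => row 1
  'g' => row 2
  'l' => row 1
  'm' => row 0
  'n' => row 1
Rows:
  Row 0: "mfm"
  Row 1: "jihln"
  Row 2: "pg"
First row length: 3

3


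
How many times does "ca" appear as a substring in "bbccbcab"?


Searching for "ca" in "bbccbcab"
Scanning each position:
  Position 0: "bb" => no
  Position 1: "bc" => no
  Position 2: "cc" => no
  Position 3: "cb" => no
  Position 4: "bc" => no
  Position 5: "ca" => MATCH
  Position 6: "ab" => no
Total occurrences: 1

1


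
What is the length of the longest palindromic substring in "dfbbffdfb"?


Input: "dfbbffdfb"
Checking substrings for palindromes:
  [1:5] "fbbf" (len 4) => palindrome
  [5:8] "fdf" (len 3) => palindrome
  [2:4] "bb" (len 2) => palindrome
  [4:6] "ff" (len 2) => palindrome
Longest palindromic substring: "fbbf" with length 4

4


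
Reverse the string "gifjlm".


Input: gifjlm
Reading characters right to left:
  Position 5: 'm'
  Position 4: 'l'
  Position 3: 'j'
  Position 2: 'f'
  Position 1: 'i'
  Position 0: 'g'
Reversed: mljfig

mljfig


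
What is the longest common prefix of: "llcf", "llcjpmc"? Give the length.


Words: llcf, llcjpmc
  Position 0: all 'l' => match
  Position 1: all 'l' => match
  Position 2: all 'c' => match
  Position 3: ('f', 'j') => mismatch, stop
LCP = "llc" (length 3)

3


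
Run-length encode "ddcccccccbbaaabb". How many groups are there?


Input: ddcccccccbbaaabb
Scanning for consecutive runs:
  Group 1: 'd' x 2 (positions 0-1)
  Group 2: 'c' x 7 (positions 2-8)
  Group 3: 'b' x 2 (positions 9-10)
  Group 4: 'a' x 3 (positions 11-13)
  Group 5: 'b' x 2 (positions 14-15)
Total groups: 5

5


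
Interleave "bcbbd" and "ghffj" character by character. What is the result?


Interleaving "bcbbd" and "ghffj":
  Position 0: 'b' from first, 'g' from second => "bg"
  Position 1: 'c' from first, 'h' from second => "ch"
  Position 2: 'b' from first, 'f' from second => "bf"
  Position 3: 'b' from first, 'f' from second => "bf"
  Position 4: 'd' from first, 'j' from second => "dj"
Result: bgchbfbfdj

bgchbfbfdj


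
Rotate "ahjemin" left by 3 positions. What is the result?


Input: "ahjemin", rotate left by 3
First 3 characters: "ahj"
Remaining characters: "emin"
Concatenate remaining + first: "emin" + "ahj" = "eminahj"

eminahj


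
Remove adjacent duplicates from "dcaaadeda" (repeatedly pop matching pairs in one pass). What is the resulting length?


Input: dcaaadeda
Stack-based adjacent duplicate removal:
  Read 'd': push. Stack: d
  Read 'c': push. Stack: dc
  Read 'a': push. Stack: dca
  Read 'a': matches stack top 'a' => pop. Stack: dc
  Read 'a': push. Stack: dca
  Read 'd': push. Stack: dcad
  Read 'e': push. Stack: dcade
  Read 'd': push. Stack: dcaded
  Read 'a': push. Stack: dcadeda
Final stack: "dcadeda" (length 7)

7


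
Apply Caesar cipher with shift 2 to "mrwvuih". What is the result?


Caesar cipher: shift "mrwvuih" by 2
  'm' (pos 12) + 2 = pos 14 = 'o'
  'r' (pos 17) + 2 = pos 19 = 't'
  'w' (pos 22) + 2 = pos 24 = 'y'
  'v' (pos 21) + 2 = pos 23 = 'x'
  'u' (pos 20) + 2 = pos 22 = 'w'
  'i' (pos 8) + 2 = pos 10 = 'k'
  'h' (pos 7) + 2 = pos 9 = 'j'
Result: otyxwkj

otyxwkj


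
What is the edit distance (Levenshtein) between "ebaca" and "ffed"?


Computing edit distance: "ebaca" -> "ffed"
DP table:
           f    f    e    d
      0    1    2    3    4
  e   1    1    2    2    3
  b   2    2    2    3    3
  a   3    3    3    3    4
  c   4    4    4    4    4
  a   5    5    5    5    5
Edit distance = dp[5][4] = 5

5


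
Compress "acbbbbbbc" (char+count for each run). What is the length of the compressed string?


Input: acbbbbbbc
Runs:
  'a' x 1 => "a1"
  'c' x 1 => "c1"
  'b' x 6 => "b6"
  'c' x 1 => "c1"
Compressed: "a1c1b6c1"
Compressed length: 8

8


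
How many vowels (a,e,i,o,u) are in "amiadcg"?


Input: amiadcg
Checking each character:
  'a' at position 0: vowel (running total: 1)
  'm' at position 1: consonant
  'i' at position 2: vowel (running total: 2)
  'a' at position 3: vowel (running total: 3)
  'd' at position 4: consonant
  'c' at position 5: consonant
  'g' at position 6: consonant
Total vowels: 3

3


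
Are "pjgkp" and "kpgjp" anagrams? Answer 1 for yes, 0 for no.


Strings: "pjgkp", "kpgjp"
Sorted first:  gjkpp
Sorted second: gjkpp
Sorted forms match => anagrams

1


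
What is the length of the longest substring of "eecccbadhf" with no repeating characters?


Input: "eecccbadhf"
Sliding window (track last position of each char):
  Position 0 ('e'): window [0,0] length 1 -- new best
  Position 1 ('e'): repeat (last at 0), move window start to 1
  Position 1 ('e'): window [1,1] length 1
  Position 2 ('c'): window [1,2] length 2 -- new best
  Position 3 ('c'): repeat (last at 2), move window start to 3
  Position 3 ('c'): window [3,3] length 1
  Position 4 ('c'): repeat (last at 3), move window start to 4
  Position 4 ('c'): window [4,4] length 1
  Position 5 ('b'): window [4,5] length 2
  Position 6 ('a'): window [4,6] length 3 -- new best
  Position 7 ('d'): window [4,7] length 4 -- new best
  Position 8 ('h'): window [4,8] length 5 -- new best
  Position 9 ('f'): window [4,9] length 6 -- new best
Longest substring with no repeats: "cbadhf" with length 6

6


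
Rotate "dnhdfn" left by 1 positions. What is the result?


Input: "dnhdfn", rotate left by 1
First 1 characters: "d"
Remaining characters: "nhdfn"
Concatenate remaining + first: "nhdfn" + "d" = "nhdfnd"

nhdfnd


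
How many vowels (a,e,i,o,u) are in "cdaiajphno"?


Input: cdaiajphno
Checking each character:
  'c' at position 0: consonant
  'd' at position 1: consonant
  'a' at position 2: vowel (running total: 1)
  'i' at position 3: vowel (running total: 2)
  'a' at position 4: vowel (running total: 3)
  'j' at position 5: consonant
  'p' at position 6: consonant
  'h' at position 7: consonant
  'n' at position 8: consonant
  'o' at position 9: vowel (running total: 4)
Total vowels: 4

4


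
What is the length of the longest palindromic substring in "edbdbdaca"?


Input: "edbdbdaca"
Checking substrings for palindromes:
  [1:6] "dbdbd" (len 5) => palindrome
  [1:4] "dbd" (len 3) => palindrome
  [2:5] "bdb" (len 3) => palindrome
  [3:6] "dbd" (len 3) => palindrome
  [6:9] "aca" (len 3) => palindrome
Longest palindromic substring: "dbdbd" with length 5

5


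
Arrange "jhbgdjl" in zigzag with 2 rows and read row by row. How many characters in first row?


Zigzag "jhbgdjl" into 2 rows:
Placing characters:
  'j' => row 0
  'h' => row 1
  'b' => row 0
  'g' => row 1
  'd' => row 0
  'j' => row 1
  'l' => row 0
Rows:
  Row 0: "jbdl"
  Row 1: "hgj"
First row length: 4

4


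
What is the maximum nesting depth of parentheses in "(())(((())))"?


Input: "(())(((())))"
Tracking depth:
  Position 0 '(': depth becomes 1
  Position 1 '(': depth becomes 2
  Position 2 ')': depth becomes 1
  Position 3 ')': depth becomes 0
  Position 4 '(': depth becomes 1
  Position 5 '(': depth becomes 2
  Position 6 '(': depth becomes 3
  Position 7 '(': depth becomes 4
  Position 8 ')': depth becomes 3
  Position 9 ')': depth becomes 2
  Position 10 ')': depth becomes 1
  Position 11 ')': depth becomes 0
Maximum depth reached: 4

4


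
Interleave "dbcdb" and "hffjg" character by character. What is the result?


Interleaving "dbcdb" and "hffjg":
  Position 0: 'd' from first, 'h' from second => "dh"
  Position 1: 'b' from first, 'f' from second => "bf"
  Position 2: 'c' from first, 'f' from second => "cf"
  Position 3: 'd' from first, 'j' from second => "dj"
  Position 4: 'b' from first, 'g' from second => "bg"
Result: dhbfcfdjbg

dhbfcfdjbg


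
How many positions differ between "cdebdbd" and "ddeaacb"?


Comparing "cdebdbd" and "ddeaacb" position by position:
  Position 0: 'c' vs 'd' => DIFFER
  Position 1: 'd' vs 'd' => same
  Position 2: 'e' vs 'e' => same
  Position 3: 'b' vs 'a' => DIFFER
  Position 4: 'd' vs 'a' => DIFFER
  Position 5: 'b' vs 'c' => DIFFER
  Position 6: 'd' vs 'b' => DIFFER
Positions that differ: 5

5


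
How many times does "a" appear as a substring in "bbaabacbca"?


Searching for "a" in "bbaabacbca"
Scanning each position:
  Position 0: "b" => no
  Position 1: "b" => no
  Position 2: "a" => MATCH
  Position 3: "a" => MATCH
  Position 4: "b" => no
  Position 5: "a" => MATCH
  Position 6: "c" => no
  Position 7: "b" => no
  Position 8: "c" => no
  Position 9: "a" => MATCH
Total occurrences: 4

4


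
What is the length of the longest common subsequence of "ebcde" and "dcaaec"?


LCS of "ebcde" and "dcaaec"
DP table:
           d    c    a    a    e    c
      0    0    0    0    0    0    0
  e   0    0    0    0    0    1    1
  b   0    0    0    0    0    1    1
  c   0    0    1    1    1    1    2
  d   0    1    1    1    1    1    2
  e   0    1    1    1    1    2    2
LCS length = dp[5][6] = 2

2


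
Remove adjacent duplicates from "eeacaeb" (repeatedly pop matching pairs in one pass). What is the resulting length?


Input: eeacaeb
Stack-based adjacent duplicate removal:
  Read 'e': push. Stack: e
  Read 'e': matches stack top 'e' => pop. Stack: (empty)
  Read 'a': push. Stack: a
  Read 'c': push. Stack: ac
  Read 'a': push. Stack: aca
  Read 'e': push. Stack: acae
  Read 'b': push. Stack: acaeb
Final stack: "acaeb" (length 5)

5


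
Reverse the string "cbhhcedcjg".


Input: cbhhcedcjg
Reading characters right to left:
  Position 9: 'g'
  Position 8: 'j'
  Position 7: 'c'
  Position 6: 'd'
  Position 5: 'e'
  Position 4: 'c'
  Position 3: 'h'
  Position 2: 'h'
  Position 1: 'b'
  Position 0: 'c'
Reversed: gjcdechhbc

gjcdechhbc


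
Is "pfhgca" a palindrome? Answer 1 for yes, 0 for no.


Input: pfhgca
Reversed: acghfp
  Compare pos 0 ('p') with pos 5 ('a'): MISMATCH
  Compare pos 1 ('f') with pos 4 ('c'): MISMATCH
  Compare pos 2 ('h') with pos 3 ('g'): MISMATCH
Result: not a palindrome

0


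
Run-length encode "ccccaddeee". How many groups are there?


Input: ccccaddeee
Scanning for consecutive runs:
  Group 1: 'c' x 4 (positions 0-3)
  Group 2: 'a' x 1 (positions 4-4)
  Group 3: 'd' x 2 (positions 5-6)
  Group 4: 'e' x 3 (positions 7-9)
Total groups: 4

4


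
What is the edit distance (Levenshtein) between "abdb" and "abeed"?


Computing edit distance: "abdb" -> "abeed"
DP table:
           a    b    e    e    d
      0    1    2    3    4    5
  a   1    0    1    2    3    4
  b   2    1    0    1    2    3
  d   3    2    1    1    2    2
  b   4    3    2    2    2    3
Edit distance = dp[4][5] = 3

3


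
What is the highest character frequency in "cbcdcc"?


Input: cbcdcc
Character counts:
  'b': 1
  'c': 4
  'd': 1
Maximum frequency: 4

4


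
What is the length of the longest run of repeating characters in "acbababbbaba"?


Input: "acbababbbaba"
Scanning for longest run:
  Position 1 ('c'): new char, reset run to 1
  Position 2 ('b'): new char, reset run to 1
  Position 3 ('a'): new char, reset run to 1
  Position 4 ('b'): new char, reset run to 1
  Position 5 ('a'): new char, reset run to 1
  Position 6 ('b'): new char, reset run to 1
  Position 7 ('b'): continues run of 'b', length=2
  Position 8 ('b'): continues run of 'b', length=3
  Position 9 ('a'): new char, reset run to 1
  Position 10 ('b'): new char, reset run to 1
  Position 11 ('a'): new char, reset run to 1
Longest run: 'b' with length 3

3


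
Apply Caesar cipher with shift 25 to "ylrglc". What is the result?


Caesar cipher: shift "ylrglc" by 25
  'y' (pos 24) + 25 = pos 23 = 'x'
  'l' (pos 11) + 25 = pos 10 = 'k'
  'r' (pos 17) + 25 = pos 16 = 'q'
  'g' (pos 6) + 25 = pos 5 = 'f'
  'l' (pos 11) + 25 = pos 10 = 'k'
  'c' (pos 2) + 25 = pos 1 = 'b'
Result: xkqfkb

xkqfkb


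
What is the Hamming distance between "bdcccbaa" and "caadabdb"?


Comparing "bdcccbaa" and "caadabdb" position by position:
  Position 0: 'b' vs 'c' => differ
  Position 1: 'd' vs 'a' => differ
  Position 2: 'c' vs 'a' => differ
  Position 3: 'c' vs 'd' => differ
  Position 4: 'c' vs 'a' => differ
  Position 5: 'b' vs 'b' => same
  Position 6: 'a' vs 'd' => differ
  Position 7: 'a' vs 'b' => differ
Total differences (Hamming distance): 7

7


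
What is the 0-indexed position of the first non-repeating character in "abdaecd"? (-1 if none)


Input: abdaecd
Character frequencies:
  'a': 2
  'b': 1
  'c': 1
  'd': 2
  'e': 1
Scanning left to right for freq == 1:
  Position 0 ('a'): freq=2, skip
  Position 1 ('b'): unique! => answer = 1

1


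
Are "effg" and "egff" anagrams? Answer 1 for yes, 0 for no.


Strings: "effg", "egff"
Sorted first:  effg
Sorted second: effg
Sorted forms match => anagrams

1


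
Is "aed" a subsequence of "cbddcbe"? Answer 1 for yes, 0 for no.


Check if "aed" is a subsequence of "cbddcbe"
Greedy scan:
  Position 0 ('c'): no match needed
  Position 1 ('b'): no match needed
  Position 2 ('d'): no match needed
  Position 3 ('d'): no match needed
  Position 4 ('c'): no match needed
  Position 5 ('b'): no match needed
  Position 6 ('e'): no match needed
Only matched 0/3 characters => not a subsequence

0


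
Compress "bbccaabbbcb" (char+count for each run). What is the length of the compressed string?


Input: bbccaabbbcb
Runs:
  'b' x 2 => "b2"
  'c' x 2 => "c2"
  'a' x 2 => "a2"
  'b' x 3 => "b3"
  'c' x 1 => "c1"
  'b' x 1 => "b1"
Compressed: "b2c2a2b3c1b1"
Compressed length: 12

12


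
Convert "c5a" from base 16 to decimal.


Input: "c5a" in base 16
Positional expansion:
  Digit 'c' (value 12) x 16^2 = 3072
  Digit '5' (value 5) x 16^1 = 80
  Digit 'a' (value 10) x 16^0 = 10
Sum = 3162

3162


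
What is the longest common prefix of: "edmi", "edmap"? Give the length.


Words: edmi, edmap
  Position 0: all 'e' => match
  Position 1: all 'd' => match
  Position 2: all 'm' => match
  Position 3: ('i', 'a') => mismatch, stop
LCP = "edm" (length 3)

3


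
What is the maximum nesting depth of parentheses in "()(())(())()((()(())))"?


Input: "()(())(())()((()(())))"
Tracking depth:
  Position 0 '(': depth becomes 1
  Position 1 ')': depth becomes 0
  Position 2 '(': depth becomes 1
  Position 3 '(': depth becomes 2
  Position 4 ')': depth becomes 1
  Position 5 ')': depth becomes 0
  Position 6 '(': depth becomes 1
  Position 7 '(': depth becomes 2
  Position 8 ')': depth becomes 1
  Position 9 ')': depth becomes 0
  Position 10 '(': depth becomes 1
  Position 11 ')': depth becomes 0
  Position 12 '(': depth becomes 1
  Position 13 '(': depth becomes 2
  Position 14 '(': depth becomes 3
  Position 15 ')': depth becomes 2
  Position 16 '(': depth becomes 3
  Position 17 '(': depth becomes 4
  Position 18 ')': depth becomes 3
  Position 19 ')': depth becomes 2
  Position 20 ')': depth becomes 1
  Position 21 ')': depth becomes 0
Maximum depth reached: 4

4


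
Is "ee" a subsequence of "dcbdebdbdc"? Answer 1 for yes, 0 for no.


Check if "ee" is a subsequence of "dcbdebdbdc"
Greedy scan:
  Position 0 ('d'): no match needed
  Position 1 ('c'): no match needed
  Position 2 ('b'): no match needed
  Position 3 ('d'): no match needed
  Position 4 ('e'): matches sub[0] = 'e'
  Position 5 ('b'): no match needed
  Position 6 ('d'): no match needed
  Position 7 ('b'): no match needed
  Position 8 ('d'): no match needed
  Position 9 ('c'): no match needed
Only matched 1/2 characters => not a subsequence

0


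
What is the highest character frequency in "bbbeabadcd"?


Input: bbbeabadcd
Character counts:
  'a': 2
  'b': 4
  'c': 1
  'd': 2
  'e': 1
Maximum frequency: 4

4


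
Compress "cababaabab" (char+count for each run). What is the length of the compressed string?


Input: cababaabab
Runs:
  'c' x 1 => "c1"
  'a' x 1 => "a1"
  'b' x 1 => "b1"
  'a' x 1 => "a1"
  'b' x 1 => "b1"
  'a' x 2 => "a2"
  'b' x 1 => "b1"
  'a' x 1 => "a1"
  'b' x 1 => "b1"
Compressed: "c1a1b1a1b1a2b1a1b1"
Compressed length: 18

18


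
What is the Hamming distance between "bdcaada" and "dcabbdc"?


Comparing "bdcaada" and "dcabbdc" position by position:
  Position 0: 'b' vs 'd' => differ
  Position 1: 'd' vs 'c' => differ
  Position 2: 'c' vs 'a' => differ
  Position 3: 'a' vs 'b' => differ
  Position 4: 'a' vs 'b' => differ
  Position 5: 'd' vs 'd' => same
  Position 6: 'a' vs 'c' => differ
Total differences (Hamming distance): 6

6
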